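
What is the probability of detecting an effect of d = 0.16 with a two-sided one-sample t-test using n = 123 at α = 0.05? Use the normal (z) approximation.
Power ≈ 0.43

Power calculation (one-sample t-test, normal approximation):
z_β = d · √n - z_{α/2}
z_β = 0.16 · √123 - 1.960
z_β = 0.16 · 11.091 - 1.960
z_β = -0.185

Power = Φ(z_β) = Φ(-0.185) ≈ 0.426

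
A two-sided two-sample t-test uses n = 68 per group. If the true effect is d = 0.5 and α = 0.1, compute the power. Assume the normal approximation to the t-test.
Power ≈ 0.90

Power calculation (two-sample t-test, normal approximation):
z_β = d · √(n/2) - z_{α/2}
z_β = 0.5 · √(68/2) - 1.645
z_β = 0.5 · 5.831 - 1.645
z_β = 1.271

Power = Φ(z_β) = Φ(1.271) ≈ 0.898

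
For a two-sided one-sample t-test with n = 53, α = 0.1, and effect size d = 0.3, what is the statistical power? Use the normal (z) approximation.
Power ≈ 0.71

Power calculation (one-sample t-test, normal approximation):
z_β = d · √n - z_{α/2}
z_β = 0.3 · √53 - 1.645
z_β = 0.3 · 7.280 - 1.645
z_β = 0.539

Power = Φ(z_β) = Φ(0.539) ≈ 0.705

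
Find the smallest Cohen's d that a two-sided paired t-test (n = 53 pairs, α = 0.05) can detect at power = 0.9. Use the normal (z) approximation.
d ≈ 0.45

Minimum detectable effect (paired t-test, normal approximation):
d = (z_{α/2} + z_β) / √n
d = (1.960 + 1.282) / √53
d = 3.242 / 7.280
d ≈ 0.45

By Cohen's convention (0.2 small / 0.5 medium / 0.8 large): small effect.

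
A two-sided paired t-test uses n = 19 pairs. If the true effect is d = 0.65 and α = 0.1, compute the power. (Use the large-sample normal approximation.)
Power ≈ 0.88

Power calculation (paired t-test, normal approximation):
z_β = d · √n - z_{α/2}
z_β = 0.65 · √19 - 1.645
z_β = 0.65 · 4.359 - 1.645
z_β = 1.188

Power = Φ(z_β) = Φ(1.188) ≈ 0.883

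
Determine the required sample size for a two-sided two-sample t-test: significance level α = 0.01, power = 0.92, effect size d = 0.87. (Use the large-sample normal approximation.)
n = 42 per group

Sample size formula (two-sample t-test, normal approximation):
n = 2 · ((z_{α/2} + z_β) / d)²

z_{α/2} = 2.576 (for α = 0.01, two-sided)
z_β = 1.405 (for power = 0.92)
d = 0.87

n = 2 · ((2.576 + 1.405) / 0.87)²
n = 2 · (4.576)²
n ≈ 41.88
Round up to the next whole number: n = 42 per group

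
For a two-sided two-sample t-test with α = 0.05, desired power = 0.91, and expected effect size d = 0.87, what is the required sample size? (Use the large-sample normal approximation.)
n = 29 per group

Sample size formula (two-sample t-test, normal approximation):
n = 2 · ((z_{α/2} + z_β) / d)²

z_{α/2} = 1.960 (for α = 0.05, two-sided)
z_β = 1.341 (for power = 0.91)
d = 0.87

n = 2 · ((1.960 + 1.341) / 0.87)²
n = 2 · (3.794)²
n ≈ 28.79
Round up to the next whole number: n = 29 per group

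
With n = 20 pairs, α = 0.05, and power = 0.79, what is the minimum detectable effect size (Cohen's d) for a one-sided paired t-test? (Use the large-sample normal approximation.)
d ≈ 0.55

Minimum detectable effect (paired t-test, normal approximation):
d = (z_α + z_β) / √n
d = (1.645 + 0.806) / √20
d = 2.451 / 4.472
d ≈ 0.55

By Cohen's convention (0.2 small / 0.5 medium / 0.8 large): medium effect.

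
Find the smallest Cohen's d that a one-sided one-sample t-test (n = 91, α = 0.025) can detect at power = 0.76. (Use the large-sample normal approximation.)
d ≈ 0.28

Minimum detectable effect (one-sample t-test, normal approximation):
d = (z_α + z_β) / √n
d = (1.960 + 0.706) / √91
d = 2.666 / 9.539
d ≈ 0.28

By Cohen's convention (0.2 small / 0.5 medium / 0.8 large): small effect.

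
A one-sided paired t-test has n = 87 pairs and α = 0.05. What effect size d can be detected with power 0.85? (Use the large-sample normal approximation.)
d ≈ 0.29

Minimum detectable effect (paired t-test, normal approximation):
d = (z_α + z_β) / √n
d = (1.645 + 1.036) / √87
d = 2.681 / 9.327
d ≈ 0.29

By Cohen's convention (0.2 small / 0.5 medium / 0.8 large): small effect.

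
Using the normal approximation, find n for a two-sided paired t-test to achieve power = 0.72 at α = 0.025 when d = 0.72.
n = 16 pairs

Sample size formula (paired t-test, normal approximation):
n = ((z_{α/2} + z_β) / d)²

z_{α/2} = 2.241 (for α = 0.025, two-sided)
z_β = 0.583 (for power = 0.72)
d = 0.72

n = ((2.241 + 0.583) / 0.72)²
n = (3.922)²
n ≈ 15.38
Round up to the next whole number: n = 16 pairs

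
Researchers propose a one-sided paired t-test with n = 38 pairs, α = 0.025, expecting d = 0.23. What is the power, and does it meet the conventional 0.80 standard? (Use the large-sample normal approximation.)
Power ≈ 0.29; the study is underpowered (power < 0.80)

Power calculation (paired t-test, normal approximation):
z_β = d · √n - z_α
z_β = 0.23 · √38 - 1.960
z_β = 0.23 · 6.164 - 1.960
z_β = -0.542

Power = Φ(z_β) = Φ(-0.542) ≈ 0.294

Effect size d = 0.23 is small by Cohen's convention (0.2/0.5/0.8).

Threshold: power ≥ 0.80 is conventionally adequate.
Power ≈ 0.29 → the study is underpowered (power < 0.80).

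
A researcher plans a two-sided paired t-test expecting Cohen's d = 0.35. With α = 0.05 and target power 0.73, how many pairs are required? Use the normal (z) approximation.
n = 55 pairs

Sample size formula (paired t-test, normal approximation):
n = ((z_{α/2} + z_β) / d)²

z_{α/2} = 1.960 (for α = 0.05, two-sided)
z_β = 0.613 (for power = 0.73)
d = 0.35

n = ((1.960 + 0.613) / 0.35)²
n = (7.351)²
n ≈ 54.04
Round up to the next whole number: n = 55 pairs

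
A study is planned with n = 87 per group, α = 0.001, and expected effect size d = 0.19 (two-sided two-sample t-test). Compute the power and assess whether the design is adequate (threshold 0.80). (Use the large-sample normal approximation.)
Power ≈ 0.02; the study is underpowered (power < 0.80)

Power calculation (two-sample t-test, normal approximation):
z_β = d · √(n/2) - z_{α/2}
z_β = 0.19 · √(87/2) - 3.291
z_β = 0.19 · 6.595 - 3.291
z_β = -2.037

Power = Φ(z_β) = Φ(-2.037) ≈ 0.021

Effect size d = 0.19 is very small by Cohen's convention (0.2/0.5/0.8).

Threshold: power ≥ 0.80 is conventionally adequate.
Power ≈ 0.02 → the study is underpowered (power < 0.80).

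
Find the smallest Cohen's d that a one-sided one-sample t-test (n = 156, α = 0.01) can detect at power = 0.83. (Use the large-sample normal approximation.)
d ≈ 0.26

Minimum detectable effect (one-sample t-test, normal approximation):
d = (z_α + z_β) / √n
d = (2.326 + 0.954) / √156
d = 3.281 / 12.490
d ≈ 0.26

By Cohen's convention (0.2 small / 0.5 medium / 0.8 large): small effect.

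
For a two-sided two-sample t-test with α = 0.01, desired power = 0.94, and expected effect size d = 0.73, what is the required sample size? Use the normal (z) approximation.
n = 65 per group

Sample size formula (two-sample t-test, normal approximation):
n = 2 · ((z_{α/2} + z_β) / d)²

z_{α/2} = 2.576 (for α = 0.01, two-sided)
z_β = 1.555 (for power = 0.94)
d = 0.73

n = 2 · ((2.576 + 1.555) / 0.73)²
n = 2 · (5.659)²
n ≈ 64.05
Round up to the next whole number: n = 65 per group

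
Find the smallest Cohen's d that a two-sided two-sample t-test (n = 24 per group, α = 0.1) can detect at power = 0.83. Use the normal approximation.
d ≈ 0.75

Minimum detectable effect (two-sample t-test, normal approximation):
d = (z_{α/2} + z_β) / √(n/2)
d = (1.645 + 0.954) / √(24/2)
d = 2.599 / 3.464
d ≈ 0.75

By Cohen's convention (0.2 small / 0.5 medium / 0.8 large): medium effect.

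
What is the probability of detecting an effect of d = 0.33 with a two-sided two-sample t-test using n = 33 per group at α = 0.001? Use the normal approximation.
Power ≈ 0.03

Power calculation (two-sample t-test, normal approximation):
z_β = d · √(n/2) - z_{α/2}
z_β = 0.33 · √(33/2) - 3.291
z_β = 0.33 · 4.062 - 3.291
z_β = -1.950

Power = Φ(z_β) = Φ(-1.950) ≈ 0.026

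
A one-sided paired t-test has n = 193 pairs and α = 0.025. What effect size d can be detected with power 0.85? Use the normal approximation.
d ≈ 0.22

Minimum detectable effect (paired t-test, normal approximation):
d = (z_α + z_β) / √n
d = (1.960 + 1.036) / √193
d = 2.996 / 13.892
d ≈ 0.22

By Cohen's convention (0.2 small / 0.5 medium / 0.8 large): small effect.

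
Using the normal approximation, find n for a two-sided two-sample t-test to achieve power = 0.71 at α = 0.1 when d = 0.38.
n = 67 per group

Sample size formula (two-sample t-test, normal approximation):
n = 2 · ((z_{α/2} + z_β) / d)²

z_{α/2} = 1.645 (for α = 0.1, two-sided)
z_β = 0.553 (for power = 0.71)
d = 0.38

n = 2 · ((1.645 + 0.553) / 0.38)²
n = 2 · (5.784)²
n ≈ 66.91
Round up to the next whole number: n = 67 per group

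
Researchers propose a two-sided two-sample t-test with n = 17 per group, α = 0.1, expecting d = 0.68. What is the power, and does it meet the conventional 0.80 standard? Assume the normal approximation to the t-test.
Power ≈ 0.63; the study is underpowered (power < 0.80)

Power calculation (two-sample t-test, normal approximation):
z_β = d · √(n/2) - z_{α/2}
z_β = 0.68 · √(17/2) - 1.645
z_β = 0.68 · 2.915 - 1.645
z_β = 0.338

Power = Φ(z_β) = Φ(0.338) ≈ 0.632

Effect size d = 0.68 is medium by Cohen's convention (0.2/0.5/0.8).

Threshold: power ≥ 0.80 is conventionally adequate.
Power ≈ 0.63 → the study is underpowered (power < 0.80).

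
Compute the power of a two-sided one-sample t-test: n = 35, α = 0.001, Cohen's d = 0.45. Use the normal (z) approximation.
Power ≈ 0.26

Power calculation (one-sample t-test, normal approximation):
z_β = d · √n - z_{α/2}
z_β = 0.45 · √35 - 3.291
z_β = 0.45 · 5.916 - 3.291
z_β = -0.628

Power = Φ(z_β) = Φ(-0.628) ≈ 0.265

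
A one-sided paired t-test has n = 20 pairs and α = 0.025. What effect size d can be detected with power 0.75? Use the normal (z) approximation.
d ≈ 0.59

Minimum detectable effect (paired t-test, normal approximation):
d = (z_α + z_β) / √n
d = (1.960 + 0.674) / √20
d = 2.634 / 4.472
d ≈ 0.59

By Cohen's convention (0.2 small / 0.5 medium / 0.8 large): medium effect.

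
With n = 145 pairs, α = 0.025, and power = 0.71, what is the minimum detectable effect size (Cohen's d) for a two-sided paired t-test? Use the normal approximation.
d ≈ 0.23

Minimum detectable effect (paired t-test, normal approximation):
d = (z_{α/2} + z_β) / √n
d = (2.241 + 0.553) / √145
d = 2.795 / 12.042
d ≈ 0.23

By Cohen's convention (0.2 small / 0.5 medium / 0.8 large): small effect.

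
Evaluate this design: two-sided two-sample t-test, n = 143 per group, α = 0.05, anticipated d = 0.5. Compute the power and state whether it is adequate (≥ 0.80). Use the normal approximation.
Power ≈ 0.99; the study is adequately powered (power ≥ 0.80)

Power calculation (two-sample t-test, normal approximation):
z_β = d · √(n/2) - z_{α/2}
z_β = 0.5 · √(143/2) - 1.960
z_β = 0.5 · 8.456 - 1.960
z_β = 2.268

Power = Φ(z_β) = Φ(2.268) ≈ 0.988

Effect size d = 0.5 is medium by Cohen's convention (0.2/0.5/0.8).

Threshold: power ≥ 0.80 is conventionally adequate.
Power ≈ 0.99 → the study is adequately powered (power ≥ 0.80).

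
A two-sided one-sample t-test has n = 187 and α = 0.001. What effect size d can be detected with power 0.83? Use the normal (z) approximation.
d ≈ 0.31

Minimum detectable effect (one-sample t-test, normal approximation):
d = (z_{α/2} + z_β) / √n
d = (3.291 + 0.954) / √187
d = 4.245 / 13.675
d ≈ 0.31

By Cohen's convention (0.2 small / 0.5 medium / 0.8 large): small effect.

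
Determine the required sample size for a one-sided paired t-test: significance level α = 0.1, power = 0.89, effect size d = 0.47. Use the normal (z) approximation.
n = 29 pairs

Sample size formula (paired t-test, normal approximation):
n = ((z_α + z_β) / d)²

z_α = 1.282 (for α = 0.1, one-sided)
z_β = 1.227 (for power = 0.89)
d = 0.47

n = ((1.282 + 1.227) / 0.47)²
n = (5.338)²
n ≈ 28.49
Round up to the next whole number: n = 29 pairs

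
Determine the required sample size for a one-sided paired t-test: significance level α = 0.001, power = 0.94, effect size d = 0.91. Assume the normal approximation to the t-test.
n = 27 pairs

Sample size formula (paired t-test, normal approximation):
n = ((z_α + z_β) / d)²

z_α = 3.090 (for α = 0.001, one-sided)
z_β = 1.555 (for power = 0.94)
d = 0.91

n = ((3.090 + 1.555) / 0.91)²
n = (5.104)²
n ≈ 26.05
Round up to the next whole number: n = 27 pairs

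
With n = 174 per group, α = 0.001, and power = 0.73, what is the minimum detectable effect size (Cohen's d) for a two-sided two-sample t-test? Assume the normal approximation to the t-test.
d ≈ 0.42

Minimum detectable effect (two-sample t-test, normal approximation):
d = (z_{α/2} + z_β) / √(n/2)
d = (3.291 + 0.613) / √(174/2)
d = 3.903 / 9.327
d ≈ 0.42

By Cohen's convention (0.2 small / 0.5 medium / 0.8 large): small effect.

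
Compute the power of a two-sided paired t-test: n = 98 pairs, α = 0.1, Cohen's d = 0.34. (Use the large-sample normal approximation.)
Power ≈ 0.96

Power calculation (paired t-test, normal approximation):
z_β = d · √n - z_{α/2}
z_β = 0.34 · √98 - 1.645
z_β = 0.34 · 9.899 - 1.645
z_β = 1.721

Power = Φ(z_β) = Φ(1.721) ≈ 0.957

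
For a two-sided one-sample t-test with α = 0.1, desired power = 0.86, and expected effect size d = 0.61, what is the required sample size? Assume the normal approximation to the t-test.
n = 20

Sample size formula (one-sample t-test, normal approximation):
n = ((z_{α/2} + z_β) / d)²

z_{α/2} = 1.645 (for α = 0.1, two-sided)
z_β = 1.080 (for power = 0.86)
d = 0.61

n = ((1.645 + 1.080) / 0.61)²
n = (4.467)²
n ≈ 19.95
Round up to the next whole number: n = 20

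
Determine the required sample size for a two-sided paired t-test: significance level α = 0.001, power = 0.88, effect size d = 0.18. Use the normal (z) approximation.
n = 616 pairs

Sample size formula (paired t-test, normal approximation):
n = ((z_{α/2} + z_β) / d)²

z_{α/2} = 3.291 (for α = 0.001, two-sided)
z_β = 1.175 (for power = 0.88)
d = 0.18

n = ((3.291 + 1.175) / 0.18)²
n = (24.811)²
n ≈ 615.59
Round up to the next whole number: n = 616 pairs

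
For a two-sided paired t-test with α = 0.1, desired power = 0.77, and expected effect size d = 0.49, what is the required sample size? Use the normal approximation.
n = 24 pairs

Sample size formula (paired t-test, normal approximation):
n = ((z_{α/2} + z_β) / d)²

z_{α/2} = 1.645 (for α = 0.1, two-sided)
z_β = 0.739 (for power = 0.77)
d = 0.49

n = ((1.645 + 0.739) / 0.49)²
n = (4.865)²
n ≈ 23.67
Round up to the next whole number: n = 24 pairs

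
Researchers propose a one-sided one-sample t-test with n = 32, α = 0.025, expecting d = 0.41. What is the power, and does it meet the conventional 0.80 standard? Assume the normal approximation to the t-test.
Power ≈ 0.64; the study is underpowered (power < 0.80)

Power calculation (one-sample t-test, normal approximation):
z_β = d · √n - z_α
z_β = 0.41 · √32 - 1.960
z_β = 0.41 · 5.657 - 1.960
z_β = 0.359

Power = Φ(z_β) = Φ(0.359) ≈ 0.640

Effect size d = 0.41 is small by Cohen's convention (0.2/0.5/0.8).

Threshold: power ≥ 0.80 is conventionally adequate.
Power ≈ 0.64 → the study is underpowered (power < 0.80).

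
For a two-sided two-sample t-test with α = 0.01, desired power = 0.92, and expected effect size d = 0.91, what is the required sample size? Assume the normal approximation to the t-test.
n = 39 per group

Sample size formula (two-sample t-test, normal approximation):
n = 2 · ((z_{α/2} + z_β) / d)²

z_{α/2} = 2.576 (for α = 0.01, two-sided)
z_β = 1.405 (for power = 0.92)
d = 0.91

n = 2 · ((2.576 + 1.405) / 0.91)²
n = 2 · (4.375)²
n ≈ 38.28
Round up to the next whole number: n = 39 per group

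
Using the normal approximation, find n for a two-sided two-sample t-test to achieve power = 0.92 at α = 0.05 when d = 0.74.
n = 42 per group

Sample size formula (two-sample t-test, normal approximation):
n = 2 · ((z_{α/2} + z_β) / d)²

z_{α/2} = 1.960 (for α = 0.05, two-sided)
z_β = 1.405 (for power = 0.92)
d = 0.74

n = 2 · ((1.960 + 1.405) / 0.74)²
n = 2 · (4.547)²
n ≈ 41.35
Round up to the next whole number: n = 42 per group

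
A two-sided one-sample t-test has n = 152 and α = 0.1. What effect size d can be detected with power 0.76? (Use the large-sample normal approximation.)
d ≈ 0.19

Minimum detectable effect (one-sample t-test, normal approximation):
d = (z_{α/2} + z_β) / √n
d = (1.645 + 0.706) / √152
d = 2.351 / 12.329
d ≈ 0.19

By Cohen's convention (0.2 small / 0.5 medium / 0.8 large): very small effect.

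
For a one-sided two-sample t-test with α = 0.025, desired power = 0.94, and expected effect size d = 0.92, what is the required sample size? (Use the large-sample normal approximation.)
n = 30 per group

Sample size formula (two-sample t-test, normal approximation):
n = 2 · ((z_α + z_β) / d)²

z_α = 1.960 (for α = 0.025, one-sided)
z_β = 1.555 (for power = 0.94)
d = 0.92

n = 2 · ((1.960 + 1.555) / 0.92)²
n = 2 · (3.821)²
n ≈ 29.20
Round up to the next whole number: n = 30 per group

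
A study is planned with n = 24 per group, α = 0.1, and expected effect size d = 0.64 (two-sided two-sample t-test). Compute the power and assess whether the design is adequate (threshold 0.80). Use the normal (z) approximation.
Power ≈ 0.72; the study is underpowered (power < 0.80)

Power calculation (two-sample t-test, normal approximation):
z_β = d · √(n/2) - z_{α/2}
z_β = 0.64 · √(24/2) - 1.645
z_β = 0.64 · 3.464 - 1.645
z_β = 0.572

Power = Φ(z_β) = Φ(0.572) ≈ 0.716

Effect size d = 0.64 is medium by Cohen's convention (0.2/0.5/0.8).

Threshold: power ≥ 0.80 is conventionally adequate.
Power ≈ 0.72 → the study is underpowered (power < 0.80).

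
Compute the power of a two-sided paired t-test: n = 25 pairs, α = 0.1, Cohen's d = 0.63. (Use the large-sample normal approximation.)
Power ≈ 0.93

Power calculation (paired t-test, normal approximation):
z_β = d · √n - z_{α/2}
z_β = 0.63 · √25 - 1.645
z_β = 0.63 · 5.000 - 1.645
z_β = 1.505

Power = Φ(z_β) = Φ(1.505) ≈ 0.934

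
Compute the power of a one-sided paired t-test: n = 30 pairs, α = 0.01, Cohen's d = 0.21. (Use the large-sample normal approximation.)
Power ≈ 0.12

Power calculation (paired t-test, normal approximation):
z_β = d · √n - z_α
z_β = 0.21 · √30 - 2.326
z_β = 0.21 · 5.477 - 2.326
z_β = -1.176

Power = Φ(z_β) = Φ(-1.176) ≈ 0.120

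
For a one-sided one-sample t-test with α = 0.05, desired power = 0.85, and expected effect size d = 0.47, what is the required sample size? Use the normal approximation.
n = 33

Sample size formula (one-sample t-test, normal approximation):
n = ((z_α + z_β) / d)²

z_α = 1.645 (for α = 0.05, one-sided)
z_β = 1.036 (for power = 0.85)
d = 0.47

n = ((1.645 + 1.036) / 0.47)²
n = (5.704)²
n ≈ 32.54
Round up to the next whole number: n = 33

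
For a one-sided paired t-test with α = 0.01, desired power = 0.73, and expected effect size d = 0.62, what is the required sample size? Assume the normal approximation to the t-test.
n = 23 pairs

Sample size formula (paired t-test, normal approximation):
n = ((z_α + z_β) / d)²

z_α = 2.326 (for α = 0.01, one-sided)
z_β = 0.613 (for power = 0.73)
d = 0.62

n = ((2.326 + 0.613) / 0.62)²
n = (4.740)²
n ≈ 22.47
Round up to the next whole number: n = 23 pairs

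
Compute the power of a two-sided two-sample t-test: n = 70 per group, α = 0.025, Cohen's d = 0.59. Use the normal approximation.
Power ≈ 0.89

Power calculation (two-sample t-test, normal approximation):
z_β = d · √(n/2) - z_{α/2}
z_β = 0.59 · √(70/2) - 2.241
z_β = 0.59 · 5.916 - 2.241
z_β = 1.249

Power = Φ(z_β) = Φ(1.249) ≈ 0.894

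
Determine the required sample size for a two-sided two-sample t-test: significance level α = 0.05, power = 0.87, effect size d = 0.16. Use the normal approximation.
n = 745 per group

Sample size formula (two-sample t-test, normal approximation):
n = 2 · ((z_{α/2} + z_β) / d)²

z_{α/2} = 1.960 (for α = 0.05, two-sided)
z_β = 1.126 (for power = 0.87)
d = 0.16

n = 2 · ((1.960 + 1.126) / 0.16)²
n = 2 · (19.288)²
n ≈ 744.05
Round up to the next whole number: n = 745 per group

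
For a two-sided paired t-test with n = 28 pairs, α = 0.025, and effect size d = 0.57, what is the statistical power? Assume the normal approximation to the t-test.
Power ≈ 0.78

Power calculation (paired t-test, normal approximation):
z_β = d · √n - z_{α/2}
z_β = 0.57 · √28 - 2.241
z_β = 0.57 · 5.292 - 2.241
z_β = 0.775

Power = Φ(z_β) = Φ(0.775) ≈ 0.781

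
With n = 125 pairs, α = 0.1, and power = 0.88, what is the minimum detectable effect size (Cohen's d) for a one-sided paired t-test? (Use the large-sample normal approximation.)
d ≈ 0.22

Minimum detectable effect (paired t-test, normal approximation):
d = (z_α + z_β) / √n
d = (1.282 + 1.175) / √125
d = 2.457 / 11.180
d ≈ 0.22

By Cohen's convention (0.2 small / 0.5 medium / 0.8 large): small effect.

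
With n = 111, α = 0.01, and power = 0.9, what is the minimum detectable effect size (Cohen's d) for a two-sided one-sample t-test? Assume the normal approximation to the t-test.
d ≈ 0.37

Minimum detectable effect (one-sample t-test, normal approximation):
d = (z_{α/2} + z_β) / √n
d = (2.576 + 1.282) / √111
d = 3.857 / 10.536
d ≈ 0.37

By Cohen's convention (0.2 small / 0.5 medium / 0.8 large): small effect.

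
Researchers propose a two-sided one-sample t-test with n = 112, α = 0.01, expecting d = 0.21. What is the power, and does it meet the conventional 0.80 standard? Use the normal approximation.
Power ≈ 0.36; the study is underpowered (power < 0.80)

Power calculation (one-sample t-test, normal approximation):
z_β = d · √n - z_{α/2}
z_β = 0.21 · √112 - 2.576
z_β = 0.21 · 10.583 - 2.576
z_β = -0.353

Power = Φ(z_β) = Φ(-0.353) ≈ 0.362

Effect size d = 0.21 is small by Cohen's convention (0.2/0.5/0.8).

Threshold: power ≥ 0.80 is conventionally adequate.
Power ≈ 0.36 → the study is underpowered (power < 0.80).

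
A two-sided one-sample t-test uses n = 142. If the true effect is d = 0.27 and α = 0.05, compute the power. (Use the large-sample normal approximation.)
Power ≈ 0.90

Power calculation (one-sample t-test, normal approximation):
z_β = d · √n - z_{α/2}
z_β = 0.27 · √142 - 1.960
z_β = 0.27 · 11.916 - 1.960
z_β = 1.257

Power = Φ(z_β) = Φ(1.257) ≈ 0.896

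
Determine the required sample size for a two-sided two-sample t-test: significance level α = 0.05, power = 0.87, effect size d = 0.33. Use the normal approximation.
n = 175 per group

Sample size formula (two-sample t-test, normal approximation):
n = 2 · ((z_{α/2} + z_β) / d)²

z_{α/2} = 1.960 (for α = 0.05, two-sided)
z_β = 1.126 (for power = 0.87)
d = 0.33

n = 2 · ((1.960 + 1.126) / 0.33)²
n = 2 · (9.352)²
n ≈ 174.92
Round up to the next whole number: n = 175 per group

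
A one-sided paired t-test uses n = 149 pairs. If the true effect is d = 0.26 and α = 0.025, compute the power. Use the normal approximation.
Power ≈ 0.89

Power calculation (paired t-test, normal approximation):
z_β = d · √n - z_α
z_β = 0.26 · √149 - 1.960
z_β = 0.26 · 12.207 - 1.960
z_β = 1.214

Power = Φ(z_β) = Φ(1.214) ≈ 0.888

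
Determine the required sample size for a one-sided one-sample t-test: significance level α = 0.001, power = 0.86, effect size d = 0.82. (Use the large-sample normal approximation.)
n = 26

Sample size formula (one-sample t-test, normal approximation):
n = ((z_α + z_β) / d)²

z_α = 3.090 (for α = 0.001, one-sided)
z_β = 1.080 (for power = 0.86)
d = 0.82

n = ((3.090 + 1.080) / 0.82)²
n = (5.085)²
n ≈ 25.86
Round up to the next whole number: n = 26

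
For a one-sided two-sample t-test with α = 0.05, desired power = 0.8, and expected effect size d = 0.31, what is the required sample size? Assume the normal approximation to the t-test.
n = 129 per group

Sample size formula (two-sample t-test, normal approximation):
n = 2 · ((z_α + z_β) / d)²

z_α = 1.645 (for α = 0.05, one-sided)
z_β = 0.842 (for power = 0.8)
d = 0.31

n = 2 · ((1.645 + 0.842) / 0.31)²
n = 2 · (8.023)²
n ≈ 128.74
Round up to the next whole number: n = 129 per group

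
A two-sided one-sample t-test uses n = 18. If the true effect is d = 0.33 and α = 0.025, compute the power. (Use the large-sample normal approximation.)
Power ≈ 0.20

Power calculation (one-sample t-test, normal approximation):
z_β = d · √n - z_{α/2}
z_β = 0.33 · √18 - 2.241
z_β = 0.33 · 4.243 - 2.241
z_β = -0.841

Power = Φ(z_β) = Φ(-0.841) ≈ 0.200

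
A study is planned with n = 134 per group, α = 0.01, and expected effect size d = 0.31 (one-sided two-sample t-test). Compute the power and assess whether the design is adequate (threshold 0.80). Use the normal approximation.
Power ≈ 0.58; the study is underpowered (power < 0.80)

Power calculation (two-sample t-test, normal approximation):
z_β = d · √(n/2) - z_α
z_β = 0.31 · √(134/2) - 2.326
z_β = 0.31 · 8.185 - 2.326
z_β = 0.211

Power = Φ(z_β) = Φ(0.211) ≈ 0.584

Effect size d = 0.31 is small by Cohen's convention (0.2/0.5/0.8).

Threshold: power ≥ 0.80 is conventionally adequate.
Power ≈ 0.58 → the study is underpowered (power < 0.80).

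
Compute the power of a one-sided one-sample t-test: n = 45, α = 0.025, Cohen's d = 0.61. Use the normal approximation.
Power ≈ 0.98

Power calculation (one-sample t-test, normal approximation):
z_β = d · √n - z_α
z_β = 0.61 · √45 - 1.960
z_β = 0.61 · 6.708 - 1.960
z_β = 2.132

Power = Φ(z_β) = Φ(2.132) ≈ 0.983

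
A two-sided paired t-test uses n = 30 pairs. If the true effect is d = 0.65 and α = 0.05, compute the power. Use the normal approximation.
Power ≈ 0.95

Power calculation (paired t-test, normal approximation):
z_β = d · √n - z_{α/2}
z_β = 0.65 · √30 - 1.960
z_β = 0.65 · 5.477 - 1.960
z_β = 1.600

Power = Φ(z_β) = Φ(1.600) ≈ 0.945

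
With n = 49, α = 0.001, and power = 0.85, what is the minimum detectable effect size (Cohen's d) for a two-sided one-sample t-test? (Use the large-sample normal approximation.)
d ≈ 0.62

Minimum detectable effect (one-sample t-test, normal approximation):
d = (z_{α/2} + z_β) / √n
d = (3.291 + 1.036) / √49
d = 4.327 / 7.000
d ≈ 0.62

By Cohen's convention (0.2 small / 0.5 medium / 0.8 large): medium effect.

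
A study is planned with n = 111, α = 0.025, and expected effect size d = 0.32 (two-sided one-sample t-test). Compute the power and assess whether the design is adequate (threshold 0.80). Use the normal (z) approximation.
Power ≈ 0.87; the study is adequately powered (power ≥ 0.80)

Power calculation (one-sample t-test, normal approximation):
z_β = d · √n - z_{α/2}
z_β = 0.32 · √111 - 2.241
z_β = 0.32 · 10.536 - 2.241
z_β = 1.130

Power = Φ(z_β) = Φ(1.130) ≈ 0.871

Effect size d = 0.32 is small by Cohen's convention (0.2/0.5/0.8).

Threshold: power ≥ 0.80 is conventionally adequate.
Power ≈ 0.87 → the study is adequately powered (power ≥ 0.80).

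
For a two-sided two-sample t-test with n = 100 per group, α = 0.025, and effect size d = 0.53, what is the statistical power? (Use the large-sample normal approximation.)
Power ≈ 0.93

Power calculation (two-sample t-test, normal approximation):
z_β = d · √(n/2) - z_{α/2}
z_β = 0.53 · √(100/2) - 2.241
z_β = 0.53 · 7.071 - 2.241
z_β = 1.506

Power = Φ(z_β) = Φ(1.506) ≈ 0.934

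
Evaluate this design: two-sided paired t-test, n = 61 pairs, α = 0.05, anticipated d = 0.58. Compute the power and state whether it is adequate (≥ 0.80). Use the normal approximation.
Power ≈ 0.99; the study is adequately powered (power ≥ 0.80)

Power calculation (paired t-test, normal approximation):
z_β = d · √n - z_{α/2}
z_β = 0.58 · √61 - 1.960
z_β = 0.58 · 7.810 - 1.960
z_β = 2.570

Power = Φ(z_β) = Φ(2.570) ≈ 0.995

Effect size d = 0.58 is medium by Cohen's convention (0.2/0.5/0.8).

Threshold: power ≥ 0.80 is conventionally adequate.
Power ≈ 0.99 → the study is adequately powered (power ≥ 0.80).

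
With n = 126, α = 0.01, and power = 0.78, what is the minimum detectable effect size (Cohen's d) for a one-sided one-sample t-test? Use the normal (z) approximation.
d ≈ 0.28

Minimum detectable effect (one-sample t-test, normal approximation):
d = (z_α + z_β) / √n
d = (2.326 + 0.772) / √126
d = 3.099 / 11.225
d ≈ 0.28

By Cohen's convention (0.2 small / 0.5 medium / 0.8 large): small effect.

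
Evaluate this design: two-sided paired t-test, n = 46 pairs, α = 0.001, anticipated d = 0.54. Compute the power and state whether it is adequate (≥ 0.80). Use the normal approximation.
Power ≈ 0.65; the study is underpowered (power < 0.80)

Power calculation (paired t-test, normal approximation):
z_β = d · √n - z_{α/2}
z_β = 0.54 · √46 - 3.291
z_β = 0.54 · 6.782 - 3.291
z_β = 0.372

Power = Φ(z_β) = Φ(0.372) ≈ 0.645

Effect size d = 0.54 is medium by Cohen's convention (0.2/0.5/0.8).

Threshold: power ≥ 0.80 is conventionally adequate.
Power ≈ 0.65 → the study is underpowered (power < 0.80).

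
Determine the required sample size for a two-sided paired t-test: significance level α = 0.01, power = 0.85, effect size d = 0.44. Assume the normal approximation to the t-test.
n = 68 pairs

Sample size formula (paired t-test, normal approximation):
n = ((z_{α/2} + z_β) / d)²

z_{α/2} = 2.576 (for α = 0.01, two-sided)
z_β = 1.036 (for power = 0.85)
d = 0.44

n = ((2.576 + 1.036) / 0.44)²
n = (8.209)²
n ≈ 67.39
Round up to the next whole number: n = 68 pairs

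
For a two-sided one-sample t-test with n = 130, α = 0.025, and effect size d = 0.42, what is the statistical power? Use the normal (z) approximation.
Power ≈ 0.99

Power calculation (one-sample t-test, normal approximation):
z_β = d · √n - z_{α/2}
z_β = 0.42 · √130 - 2.241
z_β = 0.42 · 11.402 - 2.241
z_β = 2.547

Power = Φ(z_β) = Φ(2.547) ≈ 0.995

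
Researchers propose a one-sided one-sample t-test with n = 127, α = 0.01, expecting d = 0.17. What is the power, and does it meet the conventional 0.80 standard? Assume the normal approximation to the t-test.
Power ≈ 0.34; the study is underpowered (power < 0.80)

Power calculation (one-sample t-test, normal approximation):
z_β = d · √n - z_α
z_β = 0.17 · √127 - 2.326
z_β = 0.17 · 11.269 - 2.326
z_β = -0.411

Power = Φ(z_β) = Φ(-0.411) ≈ 0.341

Effect size d = 0.17 is very small by Cohen's convention (0.2/0.5/0.8).

Threshold: power ≥ 0.80 is conventionally adequate.
Power ≈ 0.34 → the study is underpowered (power < 0.80).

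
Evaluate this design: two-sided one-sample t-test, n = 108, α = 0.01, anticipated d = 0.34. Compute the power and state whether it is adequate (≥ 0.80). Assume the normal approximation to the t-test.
Power ≈ 0.83; the study is adequately powered (power ≥ 0.80)

Power calculation (one-sample t-test, normal approximation):
z_β = d · √n - z_{α/2}
z_β = 0.34 · √108 - 2.576
z_β = 0.34 · 10.392 - 2.576
z_β = 0.958

Power = Φ(z_β) = Φ(0.958) ≈ 0.831

Effect size d = 0.34 is small by Cohen's convention (0.2/0.5/0.8).

Threshold: power ≥ 0.80 is conventionally adequate.
Power ≈ 0.83 → the study is adequately powered (power ≥ 0.80).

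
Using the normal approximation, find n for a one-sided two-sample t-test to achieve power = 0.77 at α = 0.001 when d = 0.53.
n = 105 per group

Sample size formula (two-sample t-test, normal approximation):
n = 2 · ((z_α + z_β) / d)²

z_α = 3.090 (for α = 0.001, one-sided)
z_β = 0.739 (for power = 0.77)
d = 0.53

n = 2 · ((3.090 + 0.739) / 0.53)²
n = 2 · (7.225)²
n ≈ 104.40
Round up to the next whole number: n = 105 per group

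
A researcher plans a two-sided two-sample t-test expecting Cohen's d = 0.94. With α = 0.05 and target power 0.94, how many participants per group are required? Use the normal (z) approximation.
n = 28 per group

Sample size formula (two-sample t-test, normal approximation):
n = 2 · ((z_{α/2} + z_β) / d)²

z_{α/2} = 1.960 (for α = 0.05, two-sided)
z_β = 1.555 (for power = 0.94)
d = 0.94

n = 2 · ((1.960 + 1.555) / 0.94)²
n = 2 · (3.739)²
n ≈ 27.96
Round up to the next whole number: n = 28 per group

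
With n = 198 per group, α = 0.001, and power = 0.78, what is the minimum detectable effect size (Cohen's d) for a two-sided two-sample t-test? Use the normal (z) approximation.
d ≈ 0.41

Minimum detectable effect (two-sample t-test, normal approximation):
d = (z_{α/2} + z_β) / √(n/2)
d = (3.291 + 0.772) / √(198/2)
d = 4.063 / 9.950
d ≈ 0.41

By Cohen's convention (0.2 small / 0.5 medium / 0.8 large): small effect.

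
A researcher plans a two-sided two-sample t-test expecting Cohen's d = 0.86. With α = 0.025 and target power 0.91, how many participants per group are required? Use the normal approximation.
n = 35 per group

Sample size formula (two-sample t-test, normal approximation):
n = 2 · ((z_{α/2} + z_β) / d)²

z_{α/2} = 2.241 (for α = 0.025, two-sided)
z_β = 1.341 (for power = 0.91)
d = 0.86

n = 2 · ((2.241 + 1.341) / 0.86)²
n = 2 · (4.165)²
n ≈ 34.69
Round up to the next whole number: n = 35 per group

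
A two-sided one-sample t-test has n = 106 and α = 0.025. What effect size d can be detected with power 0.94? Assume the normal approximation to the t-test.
d ≈ 0.37

Minimum detectable effect (one-sample t-test, normal approximation):
d = (z_{α/2} + z_β) / √n
d = (2.241 + 1.555) / √106
d = 3.796 / 10.296
d ≈ 0.37

By Cohen's convention (0.2 small / 0.5 medium / 0.8 large): small effect.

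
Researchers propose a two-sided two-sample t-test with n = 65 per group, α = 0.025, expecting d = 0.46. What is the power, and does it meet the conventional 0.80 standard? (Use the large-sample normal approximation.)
Power ≈ 0.65; the study is underpowered (power < 0.80)

Power calculation (two-sample t-test, normal approximation):
z_β = d · √(n/2) - z_{α/2}
z_β = 0.46 · √(65/2) - 2.241
z_β = 0.46 · 5.701 - 2.241
z_β = 0.381

Power = Φ(z_β) = Φ(0.381) ≈ 0.648

Effect size d = 0.46 is small by Cohen's convention (0.2/0.5/0.8).

Threshold: power ≥ 0.80 is conventionally adequate.
Power ≈ 0.65 → the study is underpowered (power < 0.80).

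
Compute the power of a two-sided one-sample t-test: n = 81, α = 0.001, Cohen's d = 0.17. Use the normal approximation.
Power ≈ 0.04

Power calculation (one-sample t-test, normal approximation):
z_β = d · √n - z_{α/2}
z_β = 0.17 · √81 - 3.291
z_β = 0.17 · 9.000 - 3.291
z_β = -1.761

Power = Φ(z_β) = Φ(-1.761) ≈ 0.039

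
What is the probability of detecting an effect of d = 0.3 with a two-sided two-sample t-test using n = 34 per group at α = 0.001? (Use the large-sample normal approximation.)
Power ≈ 0.02

Power calculation (two-sample t-test, normal approximation):
z_β = d · √(n/2) - z_{α/2}
z_β = 0.3 · √(34/2) - 3.291
z_β = 0.3 · 4.123 - 3.291
z_β = -2.054

Power = Φ(z_β) = Φ(-2.054) ≈ 0.020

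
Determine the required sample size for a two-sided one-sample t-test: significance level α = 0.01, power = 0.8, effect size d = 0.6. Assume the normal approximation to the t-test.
n = 33

Sample size formula (one-sample t-test, normal approximation):
n = ((z_{α/2} + z_β) / d)²

z_{α/2} = 2.576 (for α = 0.01, two-sided)
z_β = 0.842 (for power = 0.8)
d = 0.6

n = ((2.576 + 0.842) / 0.6)²
n = (5.697)²
n ≈ 32.46
Round up to the next whole number: n = 33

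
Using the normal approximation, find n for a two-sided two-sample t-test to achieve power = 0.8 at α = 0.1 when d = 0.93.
n = 15 per group

Sample size formula (two-sample t-test, normal approximation):
n = 2 · ((z_{α/2} + z_β) / d)²

z_{α/2} = 1.645 (for α = 0.1, two-sided)
z_β = 0.842 (for power = 0.8)
d = 0.93

n = 2 · ((1.645 + 0.842) / 0.93)²
n = 2 · (2.674)²
n ≈ 14.30
Round up to the next whole number: n = 15 per group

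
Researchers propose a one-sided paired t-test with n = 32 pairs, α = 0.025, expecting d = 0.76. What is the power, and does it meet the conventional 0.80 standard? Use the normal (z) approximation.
Power ≈ 0.99; the study is adequately powered (power ≥ 0.80)

Power calculation (paired t-test, normal approximation):
z_β = d · √n - z_α
z_β = 0.76 · √32 - 1.960
z_β = 0.76 · 5.657 - 1.960
z_β = 2.339

Power = Φ(z_β) = Φ(2.339) ≈ 0.990

Effect size d = 0.76 is medium by Cohen's convention (0.2/0.5/0.8).

Threshold: power ≥ 0.80 is conventionally adequate.
Power ≈ 0.99 → the study is adequately powered (power ≥ 0.80).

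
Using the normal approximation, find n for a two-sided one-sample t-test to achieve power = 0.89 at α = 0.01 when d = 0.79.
n = 24

Sample size formula (one-sample t-test, normal approximation):
n = ((z_{α/2} + z_β) / d)²

z_{α/2} = 2.576 (for α = 0.01, two-sided)
z_β = 1.227 (for power = 0.89)
d = 0.79

n = ((2.576 + 1.227) / 0.79)²
n = (4.814)²
n ≈ 23.17
Round up to the next whole number: n = 24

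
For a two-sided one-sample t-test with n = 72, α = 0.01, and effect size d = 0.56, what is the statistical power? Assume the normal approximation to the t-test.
Power ≈ 0.99

Power calculation (one-sample t-test, normal approximation):
z_β = d · √n - z_{α/2}
z_β = 0.56 · √72 - 2.576
z_β = 0.56 · 8.485 - 2.576
z_β = 2.176

Power = Φ(z_β) = Φ(2.176) ≈ 0.985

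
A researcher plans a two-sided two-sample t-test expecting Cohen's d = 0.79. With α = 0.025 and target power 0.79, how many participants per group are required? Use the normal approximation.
n = 30 per group

Sample size formula (two-sample t-test, normal approximation):
n = 2 · ((z_{α/2} + z_β) / d)²

z_{α/2} = 2.241 (for α = 0.025, two-sided)
z_β = 0.806 (for power = 0.79)
d = 0.79

n = 2 · ((2.241 + 0.806) / 0.79)²
n = 2 · (3.857)²
n ≈ 29.75
Round up to the next whole number: n = 30 per group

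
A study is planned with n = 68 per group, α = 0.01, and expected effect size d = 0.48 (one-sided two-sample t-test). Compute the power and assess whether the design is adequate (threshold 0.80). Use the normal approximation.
Power ≈ 0.68; the study is underpowered (power < 0.80)

Power calculation (two-sample t-test, normal approximation):
z_β = d · √(n/2) - z_α
z_β = 0.48 · √(68/2) - 2.326
z_β = 0.48 · 5.831 - 2.326
z_β = 0.473

Power = Φ(z_β) = Φ(0.473) ≈ 0.682

Effect size d = 0.48 is small by Cohen's convention (0.2/0.5/0.8).

Threshold: power ≥ 0.80 is conventionally adequate.
Power ≈ 0.68 → the study is underpowered (power < 0.80).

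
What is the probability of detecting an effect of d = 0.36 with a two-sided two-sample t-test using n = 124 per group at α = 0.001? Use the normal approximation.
Power ≈ 0.32

Power calculation (two-sample t-test, normal approximation):
z_β = d · √(n/2) - z_{α/2}
z_β = 0.36 · √(124/2) - 3.291
z_β = 0.36 · 7.874 - 3.291
z_β = -0.456

Power = Φ(z_β) = Φ(-0.456) ≈ 0.324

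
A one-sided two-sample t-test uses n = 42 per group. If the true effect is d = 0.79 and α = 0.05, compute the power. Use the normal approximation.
Power ≈ 0.98

Power calculation (two-sample t-test, normal approximation):
z_β = d · √(n/2) - z_α
z_β = 0.79 · √(42/2) - 1.645
z_β = 0.79 · 4.583 - 1.645
z_β = 1.975

Power = Φ(z_β) = Φ(1.975) ≈ 0.976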